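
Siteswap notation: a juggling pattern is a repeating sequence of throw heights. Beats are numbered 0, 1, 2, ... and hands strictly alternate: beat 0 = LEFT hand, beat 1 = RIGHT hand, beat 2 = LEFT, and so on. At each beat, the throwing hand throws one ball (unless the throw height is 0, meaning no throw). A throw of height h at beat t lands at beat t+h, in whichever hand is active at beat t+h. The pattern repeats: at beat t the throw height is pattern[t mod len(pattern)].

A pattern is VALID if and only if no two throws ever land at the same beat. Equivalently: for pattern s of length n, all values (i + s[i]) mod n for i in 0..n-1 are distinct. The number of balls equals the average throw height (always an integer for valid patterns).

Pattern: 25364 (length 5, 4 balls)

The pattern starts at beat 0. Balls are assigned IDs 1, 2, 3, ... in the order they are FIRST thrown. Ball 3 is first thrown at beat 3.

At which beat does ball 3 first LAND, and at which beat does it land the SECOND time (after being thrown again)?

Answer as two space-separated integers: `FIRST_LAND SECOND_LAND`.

Beat 0 (L): throw ball1 h=2 -> lands@2:L; in-air after throw: [b1@2:L]
Beat 1 (R): throw ball2 h=5 -> lands@6:L; in-air after throw: [b1@2:L b2@6:L]
Beat 2 (L): throw ball1 h=3 -> lands@5:R; in-air after throw: [b1@5:R b2@6:L]
Beat 3 (R): throw ball3 h=6 -> lands@9:R; in-air after throw: [b1@5:R b2@6:L b3@9:R]
Beat 4 (L): throw ball4 h=4 -> lands@8:L; in-air after throw: [b1@5:R b2@6:L b4@8:L b3@9:R]
Beat 5 (R): throw ball1 h=2 -> lands@7:R; in-air after throw: [b2@6:L b1@7:R b4@8:L b3@9:R]
Beat 6 (L): throw ball2 h=5 -> lands@11:R; in-air after throw: [b1@7:R b4@8:L b3@9:R b2@11:R]
Beat 7 (R): throw ball1 h=3 -> lands@10:L; in-air after throw: [b4@8:L b3@9:R b1@10:L b2@11:R]
Beat 8 (L): throw ball4 h=6 -> lands@14:L; in-air after throw: [b3@9:R b1@10:L b2@11:R b4@14:L]
Beat 9 (R): throw ball3 h=4 -> lands@13:R; in-air after throw: [b1@10:L b2@11:R b3@13:R b4@14:L]
Beat 10 (L): throw ball1 h=2 -> lands@12:L; in-air after throw: [b2@11:R b1@12:L b3@13:R b4@14:L]
Beat 11 (R): throw ball2 h=5 -> lands@16:L; in-air after throw: [b1@12:L b3@13:R b4@14:L b2@16:L]
Beat 12 (L): throw ball1 h=3 -> lands@15:R; in-air after throw: [b3@13:R b4@14:L b1@15:R b2@16:L]
Beat 13 (R): throw ball3 h=6 -> lands@19:R; in-air after throw: [b4@14:L b1@15:R b2@16:L b3@19:R]
Ball 3: thrown@3 h=6 -> first land @9; rethrown@9 h=4 -> second land @13

Answer: 9 13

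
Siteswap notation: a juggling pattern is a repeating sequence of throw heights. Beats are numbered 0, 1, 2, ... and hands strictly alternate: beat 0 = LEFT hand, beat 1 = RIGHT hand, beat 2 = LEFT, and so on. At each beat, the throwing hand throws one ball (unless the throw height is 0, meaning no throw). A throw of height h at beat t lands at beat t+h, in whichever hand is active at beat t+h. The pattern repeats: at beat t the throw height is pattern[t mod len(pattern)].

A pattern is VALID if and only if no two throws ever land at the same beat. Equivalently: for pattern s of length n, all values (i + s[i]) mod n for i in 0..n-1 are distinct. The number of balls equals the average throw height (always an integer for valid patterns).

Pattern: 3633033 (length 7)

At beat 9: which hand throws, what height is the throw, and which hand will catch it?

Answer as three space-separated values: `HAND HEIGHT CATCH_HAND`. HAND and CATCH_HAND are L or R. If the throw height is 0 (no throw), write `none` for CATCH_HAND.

Answer: R 3 L

Derivation:
Beat 9: 9 mod 2 = 1, so hand = R
Throw height = pattern[9 mod 7] = pattern[2] = 3
Lands at beat 9+3=12, 12 mod 2 = 0, so catch hand = L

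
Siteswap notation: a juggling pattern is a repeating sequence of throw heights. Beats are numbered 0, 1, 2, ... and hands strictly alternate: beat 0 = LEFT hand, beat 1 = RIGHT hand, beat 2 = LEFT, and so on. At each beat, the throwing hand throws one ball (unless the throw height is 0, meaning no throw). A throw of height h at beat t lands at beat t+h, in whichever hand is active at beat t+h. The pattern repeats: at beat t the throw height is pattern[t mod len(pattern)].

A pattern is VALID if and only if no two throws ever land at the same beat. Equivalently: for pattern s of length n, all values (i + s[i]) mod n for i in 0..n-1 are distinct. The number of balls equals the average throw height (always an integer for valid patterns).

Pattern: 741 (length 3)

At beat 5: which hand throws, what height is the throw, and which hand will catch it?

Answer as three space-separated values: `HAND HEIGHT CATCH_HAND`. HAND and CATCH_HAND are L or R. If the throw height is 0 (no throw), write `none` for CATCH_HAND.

Answer: R 1 L

Derivation:
Beat 5: 5 mod 2 = 1, so hand = R
Throw height = pattern[5 mod 3] = pattern[2] = 1
Lands at beat 5+1=6, 6 mod 2 = 0, so catch hand = L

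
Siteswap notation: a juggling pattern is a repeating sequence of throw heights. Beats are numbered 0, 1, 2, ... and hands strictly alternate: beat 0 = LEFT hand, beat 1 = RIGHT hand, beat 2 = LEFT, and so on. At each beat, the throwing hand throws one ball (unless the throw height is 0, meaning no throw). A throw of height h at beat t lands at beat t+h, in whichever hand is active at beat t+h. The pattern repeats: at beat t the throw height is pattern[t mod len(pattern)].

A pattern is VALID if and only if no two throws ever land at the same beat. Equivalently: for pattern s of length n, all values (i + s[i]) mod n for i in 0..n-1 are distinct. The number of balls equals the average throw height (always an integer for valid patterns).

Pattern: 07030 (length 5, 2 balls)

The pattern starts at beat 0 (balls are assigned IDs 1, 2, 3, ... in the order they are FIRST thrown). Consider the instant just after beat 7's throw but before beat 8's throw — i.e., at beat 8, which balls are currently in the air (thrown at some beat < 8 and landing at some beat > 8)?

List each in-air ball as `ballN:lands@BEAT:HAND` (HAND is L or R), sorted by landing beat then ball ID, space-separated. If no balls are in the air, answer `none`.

Answer: ball2:lands@13:R

Derivation:
Beat 1 (R): throw ball1 h=7 -> lands@8:L; in-air after throw: [b1@8:L]
Beat 3 (R): throw ball2 h=3 -> lands@6:L; in-air after throw: [b2@6:L b1@8:L]
Beat 6 (L): throw ball2 h=7 -> lands@13:R; in-air after throw: [b1@8:L b2@13:R]
Beat 8 (L): throw ball1 h=3 -> lands@11:R; in-air after throw: [b1@11:R b2@13:R]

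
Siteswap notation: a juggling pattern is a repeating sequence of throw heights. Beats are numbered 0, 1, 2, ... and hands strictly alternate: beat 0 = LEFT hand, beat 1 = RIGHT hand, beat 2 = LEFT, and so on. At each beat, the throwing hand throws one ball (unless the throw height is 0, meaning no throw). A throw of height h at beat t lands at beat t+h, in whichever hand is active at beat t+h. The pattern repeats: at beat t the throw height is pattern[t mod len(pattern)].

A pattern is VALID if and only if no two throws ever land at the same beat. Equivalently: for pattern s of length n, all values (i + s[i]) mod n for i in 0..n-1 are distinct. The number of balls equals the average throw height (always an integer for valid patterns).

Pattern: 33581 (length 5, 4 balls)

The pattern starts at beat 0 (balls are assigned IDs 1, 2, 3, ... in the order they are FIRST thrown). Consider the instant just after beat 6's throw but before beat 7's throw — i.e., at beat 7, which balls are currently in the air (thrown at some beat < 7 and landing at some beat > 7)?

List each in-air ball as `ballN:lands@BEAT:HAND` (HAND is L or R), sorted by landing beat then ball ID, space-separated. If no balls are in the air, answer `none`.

Beat 0 (L): throw ball1 h=3 -> lands@3:R; in-air after throw: [b1@3:R]
Beat 1 (R): throw ball2 h=3 -> lands@4:L; in-air after throw: [b1@3:R b2@4:L]
Beat 2 (L): throw ball3 h=5 -> lands@7:R; in-air after throw: [b1@3:R b2@4:L b3@7:R]
Beat 3 (R): throw ball1 h=8 -> lands@11:R; in-air after throw: [b2@4:L b3@7:R b1@11:R]
Beat 4 (L): throw ball2 h=1 -> lands@5:R; in-air after throw: [b2@5:R b3@7:R b1@11:R]
Beat 5 (R): throw ball2 h=3 -> lands@8:L; in-air after throw: [b3@7:R b2@8:L b1@11:R]
Beat 6 (L): throw ball4 h=3 -> lands@9:R; in-air after throw: [b3@7:R b2@8:L b4@9:R b1@11:R]
Beat 7 (R): throw ball3 h=5 -> lands@12:L; in-air after throw: [b2@8:L b4@9:R b1@11:R b3@12:L]

Answer: ball2:lands@8:L ball4:lands@9:R ball1:lands@11:R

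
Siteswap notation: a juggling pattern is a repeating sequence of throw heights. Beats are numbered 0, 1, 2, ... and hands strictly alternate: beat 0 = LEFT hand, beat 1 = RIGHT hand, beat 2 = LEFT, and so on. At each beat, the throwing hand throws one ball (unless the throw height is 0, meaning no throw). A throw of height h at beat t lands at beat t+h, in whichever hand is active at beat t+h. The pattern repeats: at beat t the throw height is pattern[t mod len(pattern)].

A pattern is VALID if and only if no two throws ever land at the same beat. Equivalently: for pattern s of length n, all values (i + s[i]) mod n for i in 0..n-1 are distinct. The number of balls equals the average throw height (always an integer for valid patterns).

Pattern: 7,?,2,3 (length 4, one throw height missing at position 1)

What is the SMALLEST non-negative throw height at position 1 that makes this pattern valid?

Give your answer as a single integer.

i=0: (0 + 7) mod 4 = 3
i=1: s[i]=? (unknown)
i=2: (2 + 2) mod 4 = 0
i=3: (3 + 3) mod 4 = 2
Known residues: [0, 2, 3]; need a permutation of 0..3, so missing residue r = 1
Need (1 + s) mod 4 = 1; smallest s = (1 - 1) mod 4 = 0

Answer: 0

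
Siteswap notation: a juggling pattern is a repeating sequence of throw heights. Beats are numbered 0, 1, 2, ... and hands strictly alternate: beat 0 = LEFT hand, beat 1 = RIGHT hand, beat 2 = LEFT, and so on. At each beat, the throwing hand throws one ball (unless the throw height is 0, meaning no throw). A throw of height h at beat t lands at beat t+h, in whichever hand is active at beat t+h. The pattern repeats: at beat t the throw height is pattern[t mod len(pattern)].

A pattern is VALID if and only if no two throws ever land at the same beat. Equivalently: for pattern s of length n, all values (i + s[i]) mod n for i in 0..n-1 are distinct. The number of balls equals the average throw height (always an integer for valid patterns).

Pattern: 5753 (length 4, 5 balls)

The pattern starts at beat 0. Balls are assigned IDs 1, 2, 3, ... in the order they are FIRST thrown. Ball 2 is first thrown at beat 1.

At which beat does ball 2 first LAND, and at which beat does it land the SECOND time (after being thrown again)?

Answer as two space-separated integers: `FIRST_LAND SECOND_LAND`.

Beat 0 (L): throw ball1 h=5 -> lands@5:R; in-air after throw: [b1@5:R]
Beat 1 (R): throw ball2 h=7 -> lands@8:L; in-air after throw: [b1@5:R b2@8:L]
Beat 2 (L): throw ball3 h=5 -> lands@7:R; in-air after throw: [b1@5:R b3@7:R b2@8:L]
Beat 3 (R): throw ball4 h=3 -> lands@6:L; in-air after throw: [b1@5:R b4@6:L b3@7:R b2@8:L]
Beat 4 (L): throw ball5 h=5 -> lands@9:R; in-air after throw: [b1@5:R b4@6:L b3@7:R b2@8:L b5@9:R]
Beat 5 (R): throw ball1 h=7 -> lands@12:L; in-air after throw: [b4@6:L b3@7:R b2@8:L b5@9:R b1@12:L]
Beat 6 (L): throw ball4 h=5 -> lands@11:R; in-air after throw: [b3@7:R b2@8:L b5@9:R b4@11:R b1@12:L]
Beat 7 (R): throw ball3 h=3 -> lands@10:L; in-air after throw: [b2@8:L b5@9:R b3@10:L b4@11:R b1@12:L]
Beat 8 (L): throw ball2 h=5 -> lands@13:R; in-air after throw: [b5@9:R b3@10:L b4@11:R b1@12:L b2@13:R]
Beat 9 (R): throw ball5 h=7 -> lands@16:L; in-air after throw: [b3@10:L b4@11:R b1@12:L b2@13:R b5@16:L]
Beat 10 (L): throw ball3 h=5 -> lands@15:R; in-air after throw: [b4@11:R b1@12:L b2@13:R b3@15:R b5@16:L]
Beat 11 (R): throw ball4 h=3 -> lands@14:L; in-air after throw: [b1@12:L b2@13:R b4@14:L b3@15:R b5@16:L]
Beat 12 (L): throw ball1 h=5 -> lands@17:R; in-air after throw: [b2@13:R b4@14:L b3@15:R b5@16:L b1@17:R]
Beat 13 (R): throw ball2 h=7 -> lands@20:L; in-air after throw: [b4@14:L b3@15:R b5@16:L b1@17:R b2@20:L]
Ball 2: thrown@1 h=7 -> first land @8; rethrown@8 h=5 -> second land @13

Answer: 8 13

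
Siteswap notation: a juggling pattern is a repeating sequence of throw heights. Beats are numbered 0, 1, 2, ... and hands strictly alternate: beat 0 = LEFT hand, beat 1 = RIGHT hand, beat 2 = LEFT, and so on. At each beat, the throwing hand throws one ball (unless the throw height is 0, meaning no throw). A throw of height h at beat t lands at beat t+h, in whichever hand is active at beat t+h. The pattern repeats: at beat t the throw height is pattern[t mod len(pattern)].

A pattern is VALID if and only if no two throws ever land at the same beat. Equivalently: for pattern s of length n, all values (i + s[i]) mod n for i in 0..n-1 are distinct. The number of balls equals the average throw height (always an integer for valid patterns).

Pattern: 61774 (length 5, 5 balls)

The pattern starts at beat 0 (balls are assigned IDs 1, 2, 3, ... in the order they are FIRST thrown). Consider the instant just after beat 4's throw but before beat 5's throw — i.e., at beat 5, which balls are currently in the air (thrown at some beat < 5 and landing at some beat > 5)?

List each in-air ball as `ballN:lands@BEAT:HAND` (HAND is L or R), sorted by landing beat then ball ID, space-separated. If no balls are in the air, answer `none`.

Answer: ball1:lands@6:L ball4:lands@8:L ball2:lands@9:R ball3:lands@10:L

Derivation:
Beat 0 (L): throw ball1 h=6 -> lands@6:L; in-air after throw: [b1@6:L]
Beat 1 (R): throw ball2 h=1 -> lands@2:L; in-air after throw: [b2@2:L b1@6:L]
Beat 2 (L): throw ball2 h=7 -> lands@9:R; in-air after throw: [b1@6:L b2@9:R]
Beat 3 (R): throw ball3 h=7 -> lands@10:L; in-air after throw: [b1@6:L b2@9:R b3@10:L]
Beat 4 (L): throw ball4 h=4 -> lands@8:L; in-air after throw: [b1@6:L b4@8:L b2@9:R b3@10:L]
Beat 5 (R): throw ball5 h=6 -> lands@11:R; in-air after throw: [b1@6:L b4@8:L b2@9:R b3@10:L b5@11:R]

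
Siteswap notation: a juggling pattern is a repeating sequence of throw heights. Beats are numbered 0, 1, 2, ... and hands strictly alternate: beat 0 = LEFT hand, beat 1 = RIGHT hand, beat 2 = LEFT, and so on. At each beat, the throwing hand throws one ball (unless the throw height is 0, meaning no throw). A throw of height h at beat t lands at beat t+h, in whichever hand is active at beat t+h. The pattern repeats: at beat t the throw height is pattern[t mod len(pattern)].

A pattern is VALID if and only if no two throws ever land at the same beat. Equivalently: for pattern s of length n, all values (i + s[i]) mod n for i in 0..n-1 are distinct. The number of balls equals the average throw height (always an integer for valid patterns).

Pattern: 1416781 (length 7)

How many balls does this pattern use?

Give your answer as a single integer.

Pattern = [1, 4, 1, 6, 7, 8, 1], length n = 7
  position 0: throw height = 1, running sum = 1
  position 1: throw height = 4, running sum = 5
  position 2: throw height = 1, running sum = 6
  position 3: throw height = 6, running sum = 12
  position 4: throw height = 7, running sum = 19
  position 5: throw height = 8, running sum = 27
  position 6: throw height = 1, running sum = 28
Total sum = 28; balls = sum / n = 28 / 7 = 4

Answer: 4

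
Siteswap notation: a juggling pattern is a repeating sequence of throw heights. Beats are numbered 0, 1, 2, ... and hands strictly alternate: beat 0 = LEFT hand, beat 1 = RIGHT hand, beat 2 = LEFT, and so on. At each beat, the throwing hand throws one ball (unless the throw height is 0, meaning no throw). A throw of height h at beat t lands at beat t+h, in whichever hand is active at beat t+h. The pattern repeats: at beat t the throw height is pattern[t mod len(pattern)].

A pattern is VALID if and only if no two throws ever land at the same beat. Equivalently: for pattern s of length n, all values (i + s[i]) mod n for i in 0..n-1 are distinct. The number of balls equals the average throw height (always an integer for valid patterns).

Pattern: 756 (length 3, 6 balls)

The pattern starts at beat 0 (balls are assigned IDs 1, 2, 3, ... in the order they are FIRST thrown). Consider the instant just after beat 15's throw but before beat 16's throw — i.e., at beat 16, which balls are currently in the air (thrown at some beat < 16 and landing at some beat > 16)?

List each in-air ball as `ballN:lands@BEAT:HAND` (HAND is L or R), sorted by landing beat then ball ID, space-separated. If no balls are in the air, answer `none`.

Beat 0 (L): throw ball1 h=7 -> lands@7:R; in-air after throw: [b1@7:R]
Beat 1 (R): throw ball2 h=5 -> lands@6:L; in-air after throw: [b2@6:L b1@7:R]
Beat 2 (L): throw ball3 h=6 -> lands@8:L; in-air after throw: [b2@6:L b1@7:R b3@8:L]
Beat 3 (R): throw ball4 h=7 -> lands@10:L; in-air after throw: [b2@6:L b1@7:R b3@8:L b4@10:L]
Beat 4 (L): throw ball5 h=5 -> lands@9:R; in-air after throw: [b2@6:L b1@7:R b3@8:L b5@9:R b4@10:L]
Beat 5 (R): throw ball6 h=6 -> lands@11:R; in-air after throw: [b2@6:L b1@7:R b3@8:L b5@9:R b4@10:L b6@11:R]
Beat 6 (L): throw ball2 h=7 -> lands@13:R; in-air after throw: [b1@7:R b3@8:L b5@9:R b4@10:L b6@11:R b2@13:R]
Beat 7 (R): throw ball1 h=5 -> lands@12:L; in-air after throw: [b3@8:L b5@9:R b4@10:L b6@11:R b1@12:L b2@13:R]
Beat 8 (L): throw ball3 h=6 -> lands@14:L; in-air after throw: [b5@9:R b4@10:L b6@11:R b1@12:L b2@13:R b3@14:L]
Beat 9 (R): throw ball5 h=7 -> lands@16:L; in-air after throw: [b4@10:L b6@11:R b1@12:L b2@13:R b3@14:L b5@16:L]
Beat 10 (L): throw ball4 h=5 -> lands@15:R; in-air after throw: [b6@11:R b1@12:L b2@13:R b3@14:L b4@15:R b5@16:L]
Beat 11 (R): throw ball6 h=6 -> lands@17:R; in-air after throw: [b1@12:L b2@13:R b3@14:L b4@15:R b5@16:L b6@17:R]
Beat 12 (L): throw ball1 h=7 -> lands@19:R; in-air after throw: [b2@13:R b3@14:L b4@15:R b5@16:L b6@17:R b1@19:R]
Beat 13 (R): throw ball2 h=5 -> lands@18:L; in-air after throw: [b3@14:L b4@15:R b5@16:L b6@17:R b2@18:L b1@19:R]
Beat 14 (L): throw ball3 h=6 -> lands@20:L; in-air after throw: [b4@15:R b5@16:L b6@17:R b2@18:L b1@19:R b3@20:L]
Beat 15 (R): throw ball4 h=7 -> lands@22:L; in-air after throw: [b5@16:L b6@17:R b2@18:L b1@19:R b3@20:L b4@22:L]
Beat 16 (L): throw ball5 h=5 -> lands@21:R; in-air after throw: [b6@17:R b2@18:L b1@19:R b3@20:L b5@21:R b4@22:L]

Answer: ball6:lands@17:R ball2:lands@18:L ball1:lands@19:R ball3:lands@20:L ball4:lands@22:L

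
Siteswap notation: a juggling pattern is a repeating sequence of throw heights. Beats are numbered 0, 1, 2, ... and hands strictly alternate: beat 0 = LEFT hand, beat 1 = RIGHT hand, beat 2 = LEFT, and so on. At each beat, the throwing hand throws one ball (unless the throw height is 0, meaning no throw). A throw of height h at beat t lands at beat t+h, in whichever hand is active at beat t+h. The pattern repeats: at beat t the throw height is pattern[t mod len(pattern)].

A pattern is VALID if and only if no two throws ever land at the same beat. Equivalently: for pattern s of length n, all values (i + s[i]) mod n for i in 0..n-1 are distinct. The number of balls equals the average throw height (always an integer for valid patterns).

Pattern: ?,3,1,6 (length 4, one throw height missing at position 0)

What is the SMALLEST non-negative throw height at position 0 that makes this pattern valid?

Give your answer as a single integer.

Answer: 2

Derivation:
i=0: s[i]=? (unknown)
i=1: (1 + 3) mod 4 = 0
i=2: (2 + 1) mod 4 = 3
i=3: (3 + 6) mod 4 = 1
Known residues: [0, 1, 3]; need a permutation of 0..3, so missing residue r = 2
Need (0 + s) mod 4 = 2; smallest s = (2 - 0) mod 4 = 2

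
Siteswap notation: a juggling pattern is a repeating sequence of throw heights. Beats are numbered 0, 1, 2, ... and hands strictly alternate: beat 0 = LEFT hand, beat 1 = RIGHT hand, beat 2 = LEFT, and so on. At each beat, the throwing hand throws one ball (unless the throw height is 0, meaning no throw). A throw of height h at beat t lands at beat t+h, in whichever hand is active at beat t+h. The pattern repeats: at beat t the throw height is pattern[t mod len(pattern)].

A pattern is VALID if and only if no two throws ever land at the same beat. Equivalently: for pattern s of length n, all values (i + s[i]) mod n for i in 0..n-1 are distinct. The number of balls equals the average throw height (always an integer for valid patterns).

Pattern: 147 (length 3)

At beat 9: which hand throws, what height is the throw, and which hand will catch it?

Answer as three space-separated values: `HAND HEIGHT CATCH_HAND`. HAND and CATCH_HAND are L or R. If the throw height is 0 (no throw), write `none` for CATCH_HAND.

Beat 9: 9 mod 2 = 1, so hand = R
Throw height = pattern[9 mod 3] = pattern[0] = 1
Lands at beat 9+1=10, 10 mod 2 = 0, so catch hand = L

Answer: R 1 L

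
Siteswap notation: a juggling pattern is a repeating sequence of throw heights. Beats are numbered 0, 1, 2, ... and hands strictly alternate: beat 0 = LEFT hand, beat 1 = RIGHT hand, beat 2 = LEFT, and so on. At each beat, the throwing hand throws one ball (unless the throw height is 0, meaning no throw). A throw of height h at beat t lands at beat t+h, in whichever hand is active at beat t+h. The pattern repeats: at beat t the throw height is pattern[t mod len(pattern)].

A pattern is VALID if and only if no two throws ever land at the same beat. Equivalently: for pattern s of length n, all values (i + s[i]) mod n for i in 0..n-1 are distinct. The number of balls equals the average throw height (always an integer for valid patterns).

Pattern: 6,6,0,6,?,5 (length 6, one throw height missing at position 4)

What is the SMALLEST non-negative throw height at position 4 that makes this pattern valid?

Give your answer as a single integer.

i=0: (0 + 6) mod 6 = 0
i=1: (1 + 6) mod 6 = 1
i=2: (2 + 0) mod 6 = 2
i=3: (3 + 6) mod 6 = 3
i=4: s[i]=? (unknown)
i=5: (5 + 5) mod 6 = 4
Known residues: [0, 1, 2, 3, 4]; need a permutation of 0..5, so missing residue r = 5
Need (4 + s) mod 6 = 5; smallest s = (5 - 4) mod 6 = 1

Answer: 1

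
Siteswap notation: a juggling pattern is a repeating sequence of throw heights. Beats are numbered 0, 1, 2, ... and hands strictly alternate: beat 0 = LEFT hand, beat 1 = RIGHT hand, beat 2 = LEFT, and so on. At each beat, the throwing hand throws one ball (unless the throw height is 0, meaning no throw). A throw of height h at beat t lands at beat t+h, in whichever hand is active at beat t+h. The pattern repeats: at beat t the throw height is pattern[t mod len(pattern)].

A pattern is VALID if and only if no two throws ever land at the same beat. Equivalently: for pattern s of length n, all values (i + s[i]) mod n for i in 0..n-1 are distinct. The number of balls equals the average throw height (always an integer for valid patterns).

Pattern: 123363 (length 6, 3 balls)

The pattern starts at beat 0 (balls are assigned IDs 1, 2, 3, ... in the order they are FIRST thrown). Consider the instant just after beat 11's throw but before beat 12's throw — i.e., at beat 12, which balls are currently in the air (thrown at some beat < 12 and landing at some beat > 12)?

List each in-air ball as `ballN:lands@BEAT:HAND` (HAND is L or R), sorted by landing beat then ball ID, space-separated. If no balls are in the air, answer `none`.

Answer: ball2:lands@14:L ball3:lands@16:L

Derivation:
Beat 0 (L): throw ball1 h=1 -> lands@1:R; in-air after throw: [b1@1:R]
Beat 1 (R): throw ball1 h=2 -> lands@3:R; in-air after throw: [b1@3:R]
Beat 2 (L): throw ball2 h=3 -> lands@5:R; in-air after throw: [b1@3:R b2@5:R]
Beat 3 (R): throw ball1 h=3 -> lands@6:L; in-air after throw: [b2@5:R b1@6:L]
Beat 4 (L): throw ball3 h=6 -> lands@10:L; in-air after throw: [b2@5:R b1@6:L b3@10:L]
Beat 5 (R): throw ball2 h=3 -> lands@8:L; in-air after throw: [b1@6:L b2@8:L b3@10:L]
Beat 6 (L): throw ball1 h=1 -> lands@7:R; in-air after throw: [b1@7:R b2@8:L b3@10:L]
Beat 7 (R): throw ball1 h=2 -> lands@9:R; in-air after throw: [b2@8:L b1@9:R b3@10:L]
Beat 8 (L): throw ball2 h=3 -> lands@11:R; in-air after throw: [b1@9:R b3@10:L b2@11:R]
Beat 9 (R): throw ball1 h=3 -> lands@12:L; in-air after throw: [b3@10:L b2@11:R b1@12:L]
Beat 10 (L): throw ball3 h=6 -> lands@16:L; in-air after throw: [b2@11:R b1@12:L b3@16:L]
Beat 11 (R): throw ball2 h=3 -> lands@14:L; in-air after throw: [b1@12:L b2@14:L b3@16:L]
Beat 12 (L): throw ball1 h=1 -> lands@13:R; in-air after throw: [b1@13:R b2@14:L b3@16:L]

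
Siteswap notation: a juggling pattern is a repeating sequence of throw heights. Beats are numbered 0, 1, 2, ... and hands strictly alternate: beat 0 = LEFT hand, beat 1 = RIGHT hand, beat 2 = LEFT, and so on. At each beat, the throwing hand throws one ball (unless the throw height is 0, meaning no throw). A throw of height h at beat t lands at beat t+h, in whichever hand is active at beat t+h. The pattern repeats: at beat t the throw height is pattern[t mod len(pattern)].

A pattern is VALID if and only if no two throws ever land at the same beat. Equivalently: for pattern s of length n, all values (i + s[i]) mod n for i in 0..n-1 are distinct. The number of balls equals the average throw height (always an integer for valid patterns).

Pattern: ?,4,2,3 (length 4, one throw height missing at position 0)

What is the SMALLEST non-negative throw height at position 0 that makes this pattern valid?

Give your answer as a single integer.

i=0: s[i]=? (unknown)
i=1: (1 + 4) mod 4 = 1
i=2: (2 + 2) mod 4 = 0
i=3: (3 + 3) mod 4 = 2
Known residues: [0, 1, 2]; need a permutation of 0..3, so missing residue r = 3
Need (0 + s) mod 4 = 3; smallest s = (3 - 0) mod 4 = 3

Answer: 3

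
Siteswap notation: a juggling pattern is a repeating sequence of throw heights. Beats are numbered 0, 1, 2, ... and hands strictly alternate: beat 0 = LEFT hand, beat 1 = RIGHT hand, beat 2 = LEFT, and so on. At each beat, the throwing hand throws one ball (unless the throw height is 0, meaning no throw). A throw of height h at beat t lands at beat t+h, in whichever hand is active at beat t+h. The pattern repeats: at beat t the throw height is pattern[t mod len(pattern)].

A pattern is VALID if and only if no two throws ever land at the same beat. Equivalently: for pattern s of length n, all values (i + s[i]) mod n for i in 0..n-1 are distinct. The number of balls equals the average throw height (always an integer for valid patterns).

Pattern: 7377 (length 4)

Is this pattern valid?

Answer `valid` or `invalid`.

Answer: valid

Derivation:
i=0: (i + s[i]) mod n = (0 + 7) mod 4 = 3
i=1: (i + s[i]) mod n = (1 + 3) mod 4 = 0
i=2: (i + s[i]) mod n = (2 + 7) mod 4 = 1
i=3: (i + s[i]) mod n = (3 + 7) mod 4 = 2
Residues: [3, 0, 1, 2], distinct: True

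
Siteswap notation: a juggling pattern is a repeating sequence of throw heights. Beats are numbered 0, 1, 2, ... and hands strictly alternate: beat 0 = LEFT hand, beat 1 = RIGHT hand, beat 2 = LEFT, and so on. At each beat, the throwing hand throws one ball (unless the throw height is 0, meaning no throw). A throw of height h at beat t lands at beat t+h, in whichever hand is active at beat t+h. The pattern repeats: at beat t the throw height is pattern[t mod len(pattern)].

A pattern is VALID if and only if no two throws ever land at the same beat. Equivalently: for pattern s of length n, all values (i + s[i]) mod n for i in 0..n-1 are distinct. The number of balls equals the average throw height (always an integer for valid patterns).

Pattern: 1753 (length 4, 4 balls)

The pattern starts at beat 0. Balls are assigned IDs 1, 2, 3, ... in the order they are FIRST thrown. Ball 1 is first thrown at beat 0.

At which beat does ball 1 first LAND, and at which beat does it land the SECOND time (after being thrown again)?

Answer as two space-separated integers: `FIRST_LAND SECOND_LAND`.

Answer: 1 8

Derivation:
Beat 0 (L): throw ball1 h=1 -> lands@1:R; in-air after throw: [b1@1:R]
Beat 1 (R): throw ball1 h=7 -> lands@8:L; in-air after throw: [b1@8:L]
Beat 2 (L): throw ball2 h=5 -> lands@7:R; in-air after throw: [b2@7:R b1@8:L]
Beat 3 (R): throw ball3 h=3 -> lands@6:L; in-air after throw: [b3@6:L b2@7:R b1@8:L]
Beat 4 (L): throw ball4 h=1 -> lands@5:R; in-air after throw: [b4@5:R b3@6:L b2@7:R b1@8:L]
Beat 5 (R): throw ball4 h=7 -> lands@12:L; in-air after throw: [b3@6:L b2@7:R b1@8:L b4@12:L]
Beat 6 (L): throw ball3 h=5 -> lands@11:R; in-air after throw: [b2@7:R b1@8:L b3@11:R b4@12:L]
Beat 7 (R): throw ball2 h=3 -> lands@10:L; in-air after throw: [b1@8:L b2@10:L b3@11:R b4@12:L]
Beat 8 (L): throw ball1 h=1 -> lands@9:R; in-air after throw: [b1@9:R b2@10:L b3@11:R b4@12:L]
Ball 1: thrown@0 h=1 -> first land @1; rethrown@1 h=7 -> second land @8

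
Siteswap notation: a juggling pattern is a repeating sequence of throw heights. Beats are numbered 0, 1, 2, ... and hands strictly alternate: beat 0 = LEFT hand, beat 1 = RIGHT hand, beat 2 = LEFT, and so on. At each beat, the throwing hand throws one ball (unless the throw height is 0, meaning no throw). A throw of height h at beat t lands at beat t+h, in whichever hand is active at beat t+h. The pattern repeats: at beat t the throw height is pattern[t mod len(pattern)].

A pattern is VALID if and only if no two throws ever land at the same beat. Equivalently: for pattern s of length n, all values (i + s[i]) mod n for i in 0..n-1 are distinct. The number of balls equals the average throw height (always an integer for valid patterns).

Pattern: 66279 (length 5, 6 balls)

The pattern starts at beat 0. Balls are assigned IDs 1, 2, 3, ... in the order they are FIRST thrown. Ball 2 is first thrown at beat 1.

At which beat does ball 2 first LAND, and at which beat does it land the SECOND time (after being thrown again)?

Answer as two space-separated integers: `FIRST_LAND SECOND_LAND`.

Beat 0 (L): throw ball1 h=6 -> lands@6:L; in-air after throw: [b1@6:L]
Beat 1 (R): throw ball2 h=6 -> lands@7:R; in-air after throw: [b1@6:L b2@7:R]
Beat 2 (L): throw ball3 h=2 -> lands@4:L; in-air after throw: [b3@4:L b1@6:L b2@7:R]
Beat 3 (R): throw ball4 h=7 -> lands@10:L; in-air after throw: [b3@4:L b1@6:L b2@7:R b4@10:L]
Beat 4 (L): throw ball3 h=9 -> lands@13:R; in-air after throw: [b1@6:L b2@7:R b4@10:L b3@13:R]
Beat 5 (R): throw ball5 h=6 -> lands@11:R; in-air after throw: [b1@6:L b2@7:R b4@10:L b5@11:R b3@13:R]
Beat 6 (L): throw ball1 h=6 -> lands@12:L; in-air after throw: [b2@7:R b4@10:L b5@11:R b1@12:L b3@13:R]
Beat 7 (R): throw ball2 h=2 -> lands@9:R; in-air after throw: [b2@9:R b4@10:L b5@11:R b1@12:L b3@13:R]
Beat 8 (L): throw ball6 h=7 -> lands@15:R; in-air after throw: [b2@9:R b4@10:L b5@11:R b1@12:L b3@13:R b6@15:R]
Beat 9 (R): throw ball2 h=9 -> lands@18:L; in-air after throw: [b4@10:L b5@11:R b1@12:L b3@13:R b6@15:R b2@18:L]
Ball 2: thrown@1 h=6 -> first land @7; rethrown@7 h=2 -> second land @9

Answer: 7 9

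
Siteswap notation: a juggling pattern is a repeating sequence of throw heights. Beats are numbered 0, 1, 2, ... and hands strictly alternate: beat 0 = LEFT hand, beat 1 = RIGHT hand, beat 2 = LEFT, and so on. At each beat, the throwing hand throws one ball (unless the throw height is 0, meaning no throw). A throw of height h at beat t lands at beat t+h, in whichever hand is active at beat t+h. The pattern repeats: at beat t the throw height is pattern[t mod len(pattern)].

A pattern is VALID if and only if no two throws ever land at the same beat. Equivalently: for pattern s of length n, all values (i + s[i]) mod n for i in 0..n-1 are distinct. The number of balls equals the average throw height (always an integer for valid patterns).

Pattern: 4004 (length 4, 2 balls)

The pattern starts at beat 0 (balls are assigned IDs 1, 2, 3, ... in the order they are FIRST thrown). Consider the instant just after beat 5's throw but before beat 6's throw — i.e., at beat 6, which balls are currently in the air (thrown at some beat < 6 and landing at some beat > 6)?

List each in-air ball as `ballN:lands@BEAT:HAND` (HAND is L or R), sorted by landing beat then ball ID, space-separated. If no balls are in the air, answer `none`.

Answer: ball2:lands@7:R ball1:lands@8:L

Derivation:
Beat 0 (L): throw ball1 h=4 -> lands@4:L; in-air after throw: [b1@4:L]
Beat 3 (R): throw ball2 h=4 -> lands@7:R; in-air after throw: [b1@4:L b2@7:R]
Beat 4 (L): throw ball1 h=4 -> lands@8:L; in-air after throw: [b2@7:R b1@8:L]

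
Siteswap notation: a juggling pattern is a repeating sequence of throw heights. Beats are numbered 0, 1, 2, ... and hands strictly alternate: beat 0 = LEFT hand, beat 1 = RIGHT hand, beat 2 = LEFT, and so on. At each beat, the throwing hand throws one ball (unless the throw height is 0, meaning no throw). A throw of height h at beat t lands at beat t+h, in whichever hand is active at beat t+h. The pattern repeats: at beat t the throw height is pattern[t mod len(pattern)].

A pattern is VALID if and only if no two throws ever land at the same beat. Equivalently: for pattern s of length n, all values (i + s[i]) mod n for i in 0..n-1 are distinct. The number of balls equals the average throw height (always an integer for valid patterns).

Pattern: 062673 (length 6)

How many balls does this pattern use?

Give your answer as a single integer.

Pattern = [0, 6, 2, 6, 7, 3], length n = 6
  position 0: throw height = 0, running sum = 0
  position 1: throw height = 6, running sum = 6
  position 2: throw height = 2, running sum = 8
  position 3: throw height = 6, running sum = 14
  position 4: throw height = 7, running sum = 21
  position 5: throw height = 3, running sum = 24
Total sum = 24; balls = sum / n = 24 / 6 = 4

Answer: 4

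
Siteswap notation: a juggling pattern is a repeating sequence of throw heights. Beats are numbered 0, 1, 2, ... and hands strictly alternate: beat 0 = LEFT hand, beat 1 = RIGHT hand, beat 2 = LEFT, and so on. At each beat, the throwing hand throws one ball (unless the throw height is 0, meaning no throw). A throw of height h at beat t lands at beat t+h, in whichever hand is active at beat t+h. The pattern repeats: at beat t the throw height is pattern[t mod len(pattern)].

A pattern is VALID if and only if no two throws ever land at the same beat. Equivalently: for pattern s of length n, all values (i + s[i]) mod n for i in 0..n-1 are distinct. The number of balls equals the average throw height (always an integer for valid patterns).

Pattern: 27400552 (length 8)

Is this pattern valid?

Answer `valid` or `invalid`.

i=0: (i + s[i]) mod n = (0 + 2) mod 8 = 2
i=1: (i + s[i]) mod n = (1 + 7) mod 8 = 0
i=2: (i + s[i]) mod n = (2 + 4) mod 8 = 6
i=3: (i + s[i]) mod n = (3 + 0) mod 8 = 3
i=4: (i + s[i]) mod n = (4 + 0) mod 8 = 4
i=5: (i + s[i]) mod n = (5 + 5) mod 8 = 2
i=6: (i + s[i]) mod n = (6 + 5) mod 8 = 3
i=7: (i + s[i]) mod n = (7 + 2) mod 8 = 1
Residues: [2, 0, 6, 3, 4, 2, 3, 1], distinct: False

Answer: invalid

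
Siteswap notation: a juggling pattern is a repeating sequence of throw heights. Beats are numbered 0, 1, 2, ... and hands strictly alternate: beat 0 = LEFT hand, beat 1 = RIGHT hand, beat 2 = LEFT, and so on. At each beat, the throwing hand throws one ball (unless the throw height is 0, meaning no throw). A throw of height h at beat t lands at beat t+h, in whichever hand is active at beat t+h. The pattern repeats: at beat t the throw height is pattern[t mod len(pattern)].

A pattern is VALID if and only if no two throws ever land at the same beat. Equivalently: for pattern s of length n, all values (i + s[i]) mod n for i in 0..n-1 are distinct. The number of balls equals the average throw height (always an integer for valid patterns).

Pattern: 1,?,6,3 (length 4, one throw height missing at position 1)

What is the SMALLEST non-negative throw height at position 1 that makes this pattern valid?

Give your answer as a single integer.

i=0: (0 + 1) mod 4 = 1
i=1: s[i]=? (unknown)
i=2: (2 + 6) mod 4 = 0
i=3: (3 + 3) mod 4 = 2
Known residues: [0, 1, 2]; need a permutation of 0..3, so missing residue r = 3
Need (1 + s) mod 4 = 3; smallest s = (3 - 1) mod 4 = 2

Answer: 2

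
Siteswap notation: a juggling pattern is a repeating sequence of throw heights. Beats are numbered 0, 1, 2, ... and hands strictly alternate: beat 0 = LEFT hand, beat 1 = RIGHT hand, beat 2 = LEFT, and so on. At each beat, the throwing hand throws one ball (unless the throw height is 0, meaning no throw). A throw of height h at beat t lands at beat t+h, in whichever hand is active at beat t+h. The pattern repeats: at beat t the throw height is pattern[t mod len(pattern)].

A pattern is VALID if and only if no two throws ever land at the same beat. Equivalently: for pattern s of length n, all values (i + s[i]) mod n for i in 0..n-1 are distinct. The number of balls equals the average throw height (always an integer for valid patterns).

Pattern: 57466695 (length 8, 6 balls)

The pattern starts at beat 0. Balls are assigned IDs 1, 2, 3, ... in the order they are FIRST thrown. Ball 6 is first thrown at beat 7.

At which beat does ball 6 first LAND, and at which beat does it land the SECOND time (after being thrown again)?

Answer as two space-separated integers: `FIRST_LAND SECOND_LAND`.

Answer: 12 18

Derivation:
Beat 0 (L): throw ball1 h=5 -> lands@5:R; in-air after throw: [b1@5:R]
Beat 1 (R): throw ball2 h=7 -> lands@8:L; in-air after throw: [b1@5:R b2@8:L]
Beat 2 (L): throw ball3 h=4 -> lands@6:L; in-air after throw: [b1@5:R b3@6:L b2@8:L]
Beat 3 (R): throw ball4 h=6 -> lands@9:R; in-air after throw: [b1@5:R b3@6:L b2@8:L b4@9:R]
Beat 4 (L): throw ball5 h=6 -> lands@10:L; in-air after throw: [b1@5:R b3@6:L b2@8:L b4@9:R b5@10:L]
Beat 5 (R): throw ball1 h=6 -> lands@11:R; in-air after throw: [b3@6:L b2@8:L b4@9:R b5@10:L b1@11:R]
Beat 6 (L): throw ball3 h=9 -> lands@15:R; in-air after throw: [b2@8:L b4@9:R b5@10:L b1@11:R b3@15:R]
Beat 7 (R): throw ball6 h=5 -> lands@12:L; in-air after throw: [b2@8:L b4@9:R b5@10:L b1@11:R b6@12:L b3@15:R]
Beat 8 (L): throw ball2 h=5 -> lands@13:R; in-air after throw: [b4@9:R b5@10:L b1@11:R b6@12:L b2@13:R b3@15:R]
Beat 9 (R): throw ball4 h=7 -> lands@16:L; in-air after throw: [b5@10:L b1@11:R b6@12:L b2@13:R b3@15:R b4@16:L]
Beat 10 (L): throw ball5 h=4 -> lands@14:L; in-air after throw: [b1@11:R b6@12:L b2@13:R b5@14:L b3@15:R b4@16:L]
Beat 11 (R): throw ball1 h=6 -> lands@17:R; in-air after throw: [b6@12:L b2@13:R b5@14:L b3@15:R b4@16:L b1@17:R]
Beat 12 (L): throw ball6 h=6 -> lands@18:L; in-air after throw: [b2@13:R b5@14:L b3@15:R b4@16:L b1@17:R b6@18:L]
Beat 13 (R): throw ball2 h=6 -> lands@19:R; in-air after throw: [b5@14:L b3@15:R b4@16:L b1@17:R b6@18:L b2@19:R]
Beat 14 (L): throw ball5 h=9 -> lands@23:R; in-air after throw: [b3@15:R b4@16:L b1@17:R b6@18:L b2@19:R b5@23:R]
Beat 15 (R): throw ball3 h=5 -> lands@20:L; in-air after throw: [b4@16:L b1@17:R b6@18:L b2@19:R b3@20:L b5@23:R]
Beat 16 (L): throw ball4 h=5 -> lands@21:R; in-air after throw: [b1@17:R b6@18:L b2@19:R b3@20:L b4@21:R b5@23:R]
Beat 17 (R): throw ball1 h=7 -> lands@24:L; in-air after throw: [b6@18:L b2@19:R b3@20:L b4@21:R b5@23:R b1@24:L]
Beat 18 (L): throw ball6 h=4 -> lands@22:L; in-air after throw: [b2@19:R b3@20:L b4@21:R b6@22:L b5@23:R b1@24:L]
Ball 6: thrown@7 h=5 -> first land @12; rethrown@12 h=6 -> second land @18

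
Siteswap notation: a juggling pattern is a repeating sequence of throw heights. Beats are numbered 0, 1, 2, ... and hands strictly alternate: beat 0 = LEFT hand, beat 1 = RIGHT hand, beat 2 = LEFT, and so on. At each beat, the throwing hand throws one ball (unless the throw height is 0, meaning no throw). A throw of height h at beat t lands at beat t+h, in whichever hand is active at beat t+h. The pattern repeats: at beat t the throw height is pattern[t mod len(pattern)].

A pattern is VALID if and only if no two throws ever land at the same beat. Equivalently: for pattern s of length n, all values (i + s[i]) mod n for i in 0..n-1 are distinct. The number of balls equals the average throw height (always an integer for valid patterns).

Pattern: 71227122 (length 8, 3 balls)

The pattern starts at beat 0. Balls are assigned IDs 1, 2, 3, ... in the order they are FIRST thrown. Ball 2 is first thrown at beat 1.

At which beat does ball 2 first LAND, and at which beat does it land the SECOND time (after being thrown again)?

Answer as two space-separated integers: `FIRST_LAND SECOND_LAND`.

Beat 0 (L): throw ball1 h=7 -> lands@7:R; in-air after throw: [b1@7:R]
Beat 1 (R): throw ball2 h=1 -> lands@2:L; in-air after throw: [b2@2:L b1@7:R]
Beat 2 (L): throw ball2 h=2 -> lands@4:L; in-air after throw: [b2@4:L b1@7:R]
Beat 3 (R): throw ball3 h=2 -> lands@5:R; in-air after throw: [b2@4:L b3@5:R b1@7:R]
Beat 4 (L): throw ball2 h=7 -> lands@11:R; in-air after throw: [b3@5:R b1@7:R b2@11:R]
Ball 2: thrown@1 h=1 -> first land @2; rethrown@2 h=2 -> second land @4

Answer: 2 4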